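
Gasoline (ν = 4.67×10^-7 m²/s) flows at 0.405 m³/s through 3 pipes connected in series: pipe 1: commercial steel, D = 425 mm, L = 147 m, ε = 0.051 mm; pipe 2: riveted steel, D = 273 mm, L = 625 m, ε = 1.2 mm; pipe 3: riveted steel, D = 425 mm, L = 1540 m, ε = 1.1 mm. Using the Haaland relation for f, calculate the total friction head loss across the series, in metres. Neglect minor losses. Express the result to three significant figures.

H ≈ 203 m

Pipe 1: V = 2.855 m/s, Re = 2.60×10^6, ε/D = 1.20×10^-4, f = 0.01294, h_1 = f(L/D)V²/2g = 1.859 m
Pipe 2: V = 6.919 m/s, Re = 4.04×10^6, ε/D = 0.00440, f = 0.02930, h_2 = f(L/D)V²/2g = 163.7 m
Pipe 3: V = 2.855 m/s, Re = 2.60×10^6, ε/D = 0.00259, f = 0.02522, h_3 = f(L/D)V²/2g = 37.96 m
Series → Q common, losses add: H = Σh = 203.5 m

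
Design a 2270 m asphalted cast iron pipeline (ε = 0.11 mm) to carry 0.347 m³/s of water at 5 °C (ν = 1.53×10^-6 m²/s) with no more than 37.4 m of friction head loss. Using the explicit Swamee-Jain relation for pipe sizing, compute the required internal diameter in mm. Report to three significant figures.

Swamee-Jain (Type III): D = 0.66·[ε^1.25·(LQ²/(gh_f))^4.75 + ν·Q^9.4·(L/(gh_f))^5.2]^0.04
LQ²/(gh_f) = 0.7450; L/(gh_f) = 6.187
Term 1 = ε^1.25·(…)^4.75 = 2.78×10^-6; Term 2 = ν·Q^9.4·(…)^5.2 = 9.54×10^-7
D = 0.66·(2.78×10^-6 + 9.54×10^-7)^0.04 = 0.4004 m = 400 mm
Check: V = 2.76 m/s, Re = 7.21×10^5, f = 0.01579, h_f = 34.7 m ≈ 37.4 m ✓

D ≈ 400 mm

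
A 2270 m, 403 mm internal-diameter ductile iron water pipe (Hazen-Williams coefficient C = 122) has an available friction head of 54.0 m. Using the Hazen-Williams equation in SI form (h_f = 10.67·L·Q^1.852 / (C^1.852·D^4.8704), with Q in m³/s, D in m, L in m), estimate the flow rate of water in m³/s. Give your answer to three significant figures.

Rearranging: Q = [h_f·C^1.852·D^4.8704 / (10.67·L)]^(1/1.852)
Q = [54.0·122^1.852·0.403^4.8704 / (10.67·2270)]^0.540 = 0.4136 m³/s

Q ≈ 0.414 m³/s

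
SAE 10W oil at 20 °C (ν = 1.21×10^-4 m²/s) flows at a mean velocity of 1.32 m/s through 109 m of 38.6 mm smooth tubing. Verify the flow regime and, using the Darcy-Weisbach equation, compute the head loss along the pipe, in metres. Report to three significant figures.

h_f ≈ 38.1 m

Re = VD/ν = 1.32·0.03860/1.21×10^-4 = 421 → laminar (Re < 2300)
f = 64/Re = 0.1520
h_f = f(L/D)V²/(2g) = 0.1520·(109/0.03860)·1.32²/(2·9.81) = 38.11 m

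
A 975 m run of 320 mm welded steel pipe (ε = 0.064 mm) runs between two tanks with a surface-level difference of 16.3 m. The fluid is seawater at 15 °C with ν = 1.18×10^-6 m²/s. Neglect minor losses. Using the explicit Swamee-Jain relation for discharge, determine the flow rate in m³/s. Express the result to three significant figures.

Swamee-Jain (Type II): Q = -0.965·√(gD⁵h_f/L)·ln[ε/(3.7D) + √(3.17ν²L/(gD³h_f))]
√(gD⁵h_f/L) = √(9.81·0.320⁵·16.3/975) = 0.02346
ε/(3.7D) = 5.41×10^-5; √(3.17ν²L/(gD³h_f)) = 2.87×10^-5
Q = -0.965·0.02346·ln(8.271×10^-5) = 0.2128 m³/s
Check: V = 2.65 m/s, Re = 7.18×10^5, f = 0.01508, h_f = 16.4 m ≈ 16.3 m ✓

Q ≈ 0.213 m³/s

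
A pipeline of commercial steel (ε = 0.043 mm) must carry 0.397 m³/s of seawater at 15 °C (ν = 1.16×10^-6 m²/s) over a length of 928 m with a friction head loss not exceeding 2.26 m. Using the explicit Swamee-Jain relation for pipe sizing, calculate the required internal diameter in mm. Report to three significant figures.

Swamee-Jain (Type III): D = 0.66·[ε^1.25·(LQ²/(gh_f))^4.75 + ν·Q^9.4·(L/(gh_f))^5.2]^0.04
LQ²/(gh_f) = 6.597; L/(gh_f) = 41.86
Term 1 = ε^1.25·(…)^4.75 = 0.0271; Term 2 = ν·Q^9.4·(…)^5.2 = 0.0532
D = 0.66·(0.0271 + 0.0532)^0.04 = 0.5967 m = 597 mm
Check: V = 1.42 m/s, Re = 7.30×10^5, f = 0.01350, h_f = 2.16 m ≈ 2.26 m ✓

D ≈ 597 mm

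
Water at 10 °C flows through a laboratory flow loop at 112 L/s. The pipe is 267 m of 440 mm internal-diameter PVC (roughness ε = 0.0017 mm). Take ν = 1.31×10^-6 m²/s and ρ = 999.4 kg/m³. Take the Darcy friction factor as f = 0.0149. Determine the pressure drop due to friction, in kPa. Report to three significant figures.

V = 4Q/(πD²) = 4·0.112/(π·0.440²) = 0.7366 m/s
h_f = f(L/D)V²/(2g) = 0.01490·(267/0.440)·0.7366²/(2·9.81) = 0.2500 m
Δp = ρg·h_f = 999.4·9.81·0.2500 = 2.451 kPa

Δp ≈ 2.45 kPa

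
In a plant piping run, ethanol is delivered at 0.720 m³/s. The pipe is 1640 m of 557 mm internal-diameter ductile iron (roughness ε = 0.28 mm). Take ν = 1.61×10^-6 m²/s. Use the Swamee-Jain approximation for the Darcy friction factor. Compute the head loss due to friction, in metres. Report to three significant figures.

V = 4Q/(πD²) = 4·0.720/(π·0.557²) = 2.955 m/s
Re = VD/ν = 2.955·0.557/1.61×10^-6 = 1.02×10^6 → turbulent
ε/D = 0.28/557 = 5.03×10^-4
Swamee-Jain: f = 0.01731
h_f = f(L/D)V²/(2g) = 0.01731·(1640/0.557)·2.955²/(2·9.81) = 22.68 m

h_f ≈ 22.7 m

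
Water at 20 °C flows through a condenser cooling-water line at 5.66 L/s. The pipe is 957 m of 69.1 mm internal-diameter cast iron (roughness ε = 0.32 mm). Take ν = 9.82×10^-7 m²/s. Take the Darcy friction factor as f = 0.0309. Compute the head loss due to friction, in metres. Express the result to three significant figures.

h_f ≈ 49.7 m

V = 4Q/(πD²) = 4·0.00566/(π·0.0691²) = 1.509 m/s
h_f = f(L/D)V²/(2g) = 0.03090·(957/0.0691)·1.509²/(2·9.81) = 49.69 m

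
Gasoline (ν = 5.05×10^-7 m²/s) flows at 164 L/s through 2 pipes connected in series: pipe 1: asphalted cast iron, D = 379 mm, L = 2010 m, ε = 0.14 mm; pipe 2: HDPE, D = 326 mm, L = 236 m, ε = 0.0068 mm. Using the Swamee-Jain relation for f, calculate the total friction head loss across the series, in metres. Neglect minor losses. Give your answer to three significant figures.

H ≈ 11.0 m

Pipe 1: V = 1.454 m/s, Re = 1.09×10^6, ε/D = 3.69×10^-4, f = 0.01629, h_1 = f(L/D)V²/2g = 9.306 m
Pipe 2: V = 1.965 m/s, Re = 1.27×10^6, ε/D = 2.09×10^-5, f = 0.01172, h_2 = f(L/D)V²/2g = 1.670 m
Series → Q common, losses add: H = Σh = 10.98 m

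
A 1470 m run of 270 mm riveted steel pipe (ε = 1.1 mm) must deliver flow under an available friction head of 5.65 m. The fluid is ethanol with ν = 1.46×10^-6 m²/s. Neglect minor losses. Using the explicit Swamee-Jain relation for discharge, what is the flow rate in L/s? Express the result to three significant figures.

Swamee-Jain (Type II): Q = -0.965·√(gD⁵h_f/L)·ln[ε/(3.7D) + √(3.17ν²L/(gD³h_f))]
√(gD⁵h_f/L) = √(9.81·0.270⁵·5.65/1470) = 0.007355
ε/(3.7D) = 0.00110; √(3.17ν²L/(gD³h_f)) = 9.54×10^-5
Q = -0.965·0.007355·ln(0.001197) = 0.04776 m³/s
Check: V = 0.834 m/s, Re = 1.54×10^5, f = 0.02948, h_f = 5.69 m ≈ 5.65 m ✓

Q ≈ 47.8 L/s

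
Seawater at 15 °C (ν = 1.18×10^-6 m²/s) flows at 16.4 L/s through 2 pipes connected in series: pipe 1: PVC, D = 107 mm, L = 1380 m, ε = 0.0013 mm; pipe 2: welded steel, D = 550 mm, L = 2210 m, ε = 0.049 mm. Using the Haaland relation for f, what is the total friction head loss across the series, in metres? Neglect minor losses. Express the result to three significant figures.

H ≈ 35.3 m

Pipe 1: V = 1.824 m/s, Re = 1.65×10^5, ε/D = 1.21×10^-5, f = 0.01615, h_1 = f(L/D)V²/2g = 35.32 m
Pipe 2: V = 0.06903 m/s, Re = 3.22×10^4, ε/D = 8.91×10^-5, f = 0.02312, h_2 = f(L/D)V²/2g = 0.02256 m
Series → Q common, losses add: H = Σh = 35.34 m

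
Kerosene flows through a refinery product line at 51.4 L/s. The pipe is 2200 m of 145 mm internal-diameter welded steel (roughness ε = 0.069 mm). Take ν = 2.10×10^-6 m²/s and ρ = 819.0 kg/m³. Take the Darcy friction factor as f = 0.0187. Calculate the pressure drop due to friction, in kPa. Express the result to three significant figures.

Δp ≈ 1130 kPa

V = 4Q/(πD²) = 4·0.0514/(π·0.145²) = 3.113 m/s
h_f = f(L/D)V²/(2g) = 0.01870·(2200/0.145)·3.113²/(2·9.81) = 140.1 m
Δp = ρg·h_f = 819.0·9.81·140.1 = 1126 kPa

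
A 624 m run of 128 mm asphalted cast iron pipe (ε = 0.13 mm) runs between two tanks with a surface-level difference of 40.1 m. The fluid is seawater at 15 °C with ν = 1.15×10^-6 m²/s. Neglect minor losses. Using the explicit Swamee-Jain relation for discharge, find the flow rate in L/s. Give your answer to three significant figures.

Q ≈ 36.0 L/s

Swamee-Jain (Type II): Q = -0.965·√(gD⁵h_f/L)·ln[ε/(3.7D) + √(3.17ν²L/(gD³h_f))]
√(gD⁵h_f/L) = √(9.81·0.128⁵·40.1/624) = 0.004654
ε/(3.7D) = 2.74×10^-4; √(3.17ν²L/(gD³h_f)) = 5.63×10^-5
Q = -0.965·0.004654·ln(3.308×10^-4) = 0.03599 m³/s
Check: V = 2.80 m/s, Re = 3.11×10^5, f = 0.02078, h_f = 40.4 m ≈ 40.1 m ✓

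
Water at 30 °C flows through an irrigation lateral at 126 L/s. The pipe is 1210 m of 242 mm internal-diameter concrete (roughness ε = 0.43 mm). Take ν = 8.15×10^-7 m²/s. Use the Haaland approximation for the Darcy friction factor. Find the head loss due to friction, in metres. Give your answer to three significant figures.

V = 4Q/(πD²) = 4·0.126/(π·0.242²) = 2.739 m/s
Re = VD/ν = 2.739·0.242/8.15×10^-7 = 8.13×10^5 → turbulent
ε/D = 0.43/242 = 0.00178
Haaland: f = 0.02296
h_f = f(L/D)V²/(2g) = 0.02296·(1210/0.242)·2.739²/(2·9.81) = 43.91 m

h_f ≈ 43.9 m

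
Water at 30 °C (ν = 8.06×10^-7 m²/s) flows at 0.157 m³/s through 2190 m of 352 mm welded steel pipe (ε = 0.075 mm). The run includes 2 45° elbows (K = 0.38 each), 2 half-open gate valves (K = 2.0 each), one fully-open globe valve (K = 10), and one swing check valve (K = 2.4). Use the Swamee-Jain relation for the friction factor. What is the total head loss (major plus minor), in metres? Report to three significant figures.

V = 4Q/(πD²) = 1.613 m/s; V²/2g = 0.1327 m
Re = 7.05×10^5, ε/D = 2.13×10^-4 → f = 0.01523 (Swamee-Jain)
Major: h_f = f(L/D)·V²/2g = 0.01523·6222·0.1327 = 12.57 m
Minor: ΣK = 17.2; h_m = ΣK·V²/2g = 2.276 m
Total H_L = 12.57 + 2.276 = 14.85 m

H_L ≈ 14.8 m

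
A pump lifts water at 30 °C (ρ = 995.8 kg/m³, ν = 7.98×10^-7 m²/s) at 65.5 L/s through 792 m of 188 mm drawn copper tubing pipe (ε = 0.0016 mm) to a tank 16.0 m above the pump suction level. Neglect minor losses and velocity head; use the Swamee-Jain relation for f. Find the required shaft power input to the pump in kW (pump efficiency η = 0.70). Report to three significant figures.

V = 4Q/(πD²) = 2.360 m/s; Re = 5.56×10^5; ε/D = 8.51×10^-6; f = 0.01299
h_f = f(L/D)V²/2g = 15.53 m
Total head H = z + h_f = 16.0 + 15.53 = 31.53 m
P_hyd = ρgQH = 995.8·9.81·0.0655·31.53 = 20.18 kW
P_shaft = P_hyd/η = 20.18/0.70 = 28.82 kW

P_shaft ≈ 28.8 kW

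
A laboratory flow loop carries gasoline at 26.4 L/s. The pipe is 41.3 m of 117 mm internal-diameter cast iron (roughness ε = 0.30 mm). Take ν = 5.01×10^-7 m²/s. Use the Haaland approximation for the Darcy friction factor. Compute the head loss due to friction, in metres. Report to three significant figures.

h_f ≈ 2.75 m

V = 4Q/(πD²) = 4·0.0264/(π·0.117²) = 2.456 m/s
Re = VD/ν = 2.456·0.117/5.01×10^-7 = 5.73×10^5 → turbulent
ε/D = 0.30/117 = 0.00256
Haaland: f = 0.02534
h_f = f(L/D)V²/(2g) = 0.02534·(41.3/0.117)·2.456²/(2·9.81) = 2.748 m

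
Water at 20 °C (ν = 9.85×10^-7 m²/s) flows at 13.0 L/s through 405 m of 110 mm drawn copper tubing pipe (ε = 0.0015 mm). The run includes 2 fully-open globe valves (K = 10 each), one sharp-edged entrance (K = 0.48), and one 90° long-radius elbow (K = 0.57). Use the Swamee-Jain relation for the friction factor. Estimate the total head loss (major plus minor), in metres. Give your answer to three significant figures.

V = 4Q/(πD²) = 1.368 m/s; V²/2g = 0.09538 m
Re = 1.53×10^5, ε/D = 1.36×10^-5 → f = 0.01649 (Swamee-Jain)
Major: h_f = f(L/D)·V²/2g = 0.01649·3682·0.09538 = 5.790 m
Minor: ΣK = 21.1; h_m = ΣK·V²/2g = 2.008 m
Total H_L = 5.790 + 2.008 = 7.797 m

H_L ≈ 7.80 m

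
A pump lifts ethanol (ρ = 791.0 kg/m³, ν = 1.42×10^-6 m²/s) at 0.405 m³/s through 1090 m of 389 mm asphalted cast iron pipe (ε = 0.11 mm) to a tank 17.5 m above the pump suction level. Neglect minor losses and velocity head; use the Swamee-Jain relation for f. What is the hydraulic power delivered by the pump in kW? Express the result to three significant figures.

V = 4Q/(πD²) = 3.408 m/s; Re = 9.34×10^5; ε/D = 2.83×10^-4; f = 0.01565
h_f = f(L/D)V²/2g = 25.96 m
Total head H = z + h_f = 17.5 + 25.96 = 43.46 m
P_hyd = ρgQH = 791.0·9.81·0.405·43.46 = 136.6 kW

P_hyd ≈ 137 kW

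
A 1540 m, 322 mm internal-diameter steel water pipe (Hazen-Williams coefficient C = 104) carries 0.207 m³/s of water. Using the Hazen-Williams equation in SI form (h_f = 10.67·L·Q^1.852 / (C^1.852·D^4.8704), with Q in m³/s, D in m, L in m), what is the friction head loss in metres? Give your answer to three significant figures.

h_f = 10.67·1540·0.207^1.852 / (104^1.852·0.322^4.8704) = 40.76 m

h_f ≈ 40.8 m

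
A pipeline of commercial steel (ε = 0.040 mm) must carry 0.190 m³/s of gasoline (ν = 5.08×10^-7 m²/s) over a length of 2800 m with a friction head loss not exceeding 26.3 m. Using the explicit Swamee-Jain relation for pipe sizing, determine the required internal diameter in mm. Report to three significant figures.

Swamee-Jain (Type III): D = 0.66·[ε^1.25·(LQ²/(gh_f))^4.75 + ν·Q^9.4·(L/(gh_f))^5.2]^0.04
LQ²/(gh_f) = 0.3918; L/(gh_f) = 10.85
Term 1 = ε^1.25·(…)^4.75 = 3.71×10^-8; Term 2 = ν·Q^9.4·(…)^5.2 = 2.05×10^-8
D = 0.66·(3.71×10^-8 + 2.05×10^-8)^0.04 = 0.3388 m = 339 mm
Check: V = 2.11 m/s, Re = 1.41×10^6, f = 0.01344, h_f = 25.2 m ≈ 26.3 m ✓

D ≈ 339 mm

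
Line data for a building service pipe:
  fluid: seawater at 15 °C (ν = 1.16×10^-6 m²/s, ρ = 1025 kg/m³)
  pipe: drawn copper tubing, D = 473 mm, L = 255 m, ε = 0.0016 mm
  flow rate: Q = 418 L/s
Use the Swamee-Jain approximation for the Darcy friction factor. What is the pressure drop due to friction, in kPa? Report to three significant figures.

V = 4Q/(πD²) = 4·0.418/(π·0.473²) = 2.379 m/s
Re = VD/ν = 2.379·0.473/1.16×10^-6 = 9.70×10^5 → turbulent
ε/D = 0.0016/473 = 3.38×10^-6
Swamee-Jain: f = 0.01175
h_f = f(L/D)V²/(2g) = 0.01175·(255/0.473)·2.379²/(2·9.81) = 1.827 m
Δp = ρg·h_f = 1025·9.81·1.827 = 18.37 kPa

Δp ≈ 18.4 kPa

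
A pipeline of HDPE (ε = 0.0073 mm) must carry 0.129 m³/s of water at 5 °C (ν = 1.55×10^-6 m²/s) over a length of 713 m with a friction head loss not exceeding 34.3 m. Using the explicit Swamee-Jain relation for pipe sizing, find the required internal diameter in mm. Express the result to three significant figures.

Swamee-Jain (Type III): D = 0.66·[ε^1.25·(LQ²/(gh_f))^4.75 + ν·Q^9.4·(L/(gh_f))^5.2]^0.04
LQ²/(gh_f) = 0.03526; L/(gh_f) = 2.119
Term 1 = ε^1.25·(…)^4.75 = 4.77×10^-14; Term 2 = ν·Q^9.4·(…)^5.2 = 3.36×10^-13
D = 0.66·(4.77×10^-14 + 3.36×10^-13)^0.04 = 0.2103 m = 210 mm
Check: V = 3.71 m/s, Re = 5.04×10^5, f = 0.01361, h_f = 32.4 m ≈ 34.3 m ✓

D ≈ 210 mm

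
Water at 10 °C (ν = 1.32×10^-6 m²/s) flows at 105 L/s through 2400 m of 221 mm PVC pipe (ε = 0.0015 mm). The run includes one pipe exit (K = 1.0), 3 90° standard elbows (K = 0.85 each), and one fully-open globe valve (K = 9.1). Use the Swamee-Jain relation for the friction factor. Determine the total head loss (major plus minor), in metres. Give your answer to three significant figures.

V = 4Q/(πD²) = 2.737 m/s; V²/2g = 0.3819 m
Re = 4.58×10^5, ε/D = 6.79×10^-6 → f = 0.01340 (Swamee-Jain)
Major: h_f = f(L/D)·V²/2g = 0.01340·10860·0.3819 = 55.58 m
Minor: ΣK = 12.6; h_m = ΣK·V²/2g = 4.831 m
Total H_L = 55.58 + 4.831 = 60.41 m

H_L ≈ 60.4 m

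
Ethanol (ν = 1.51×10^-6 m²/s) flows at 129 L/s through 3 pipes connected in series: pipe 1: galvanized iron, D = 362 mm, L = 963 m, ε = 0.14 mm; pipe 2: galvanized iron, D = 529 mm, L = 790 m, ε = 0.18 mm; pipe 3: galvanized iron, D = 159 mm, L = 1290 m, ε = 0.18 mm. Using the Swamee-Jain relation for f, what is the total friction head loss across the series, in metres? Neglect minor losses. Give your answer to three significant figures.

H ≈ 366 m

Pipe 1: V = 1.253 m/s, Re = 3.00×10^5, ε/D = 3.87×10^-4, f = 0.01764, h_1 = f(L/D)V²/2g = 3.757 m
Pipe 2: V = 0.5869 m/s, Re = 2.06×10^5, ε/D = 3.40×10^-4, f = 0.01798, h_2 = f(L/D)V²/2g = 0.4715 m
Pipe 3: V = 6.497 m/s, Re = 6.84×10^5, ε/D = 0.00113, f = 0.02075, h_3 = f(L/D)V²/2g = 362.2 m
Series → Q common, losses add: H = Σh = 366.4 m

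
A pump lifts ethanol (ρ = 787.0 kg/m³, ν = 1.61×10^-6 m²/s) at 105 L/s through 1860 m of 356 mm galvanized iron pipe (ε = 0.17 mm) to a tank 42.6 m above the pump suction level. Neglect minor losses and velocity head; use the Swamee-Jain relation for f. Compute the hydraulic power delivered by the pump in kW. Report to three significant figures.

P_hyd ≈ 39.0 kW

V = 4Q/(πD²) = 1.055 m/s; Re = 2.33×10^5; ε/D = 4.78×10^-4; f = 0.01856
h_f = f(L/D)V²/2g = 5.500 m
Total head H = z + h_f = 42.6 + 5.500 = 48.10 m
P_hyd = ρgQH = 787.0·9.81·0.105·48.10 = 38.99 kW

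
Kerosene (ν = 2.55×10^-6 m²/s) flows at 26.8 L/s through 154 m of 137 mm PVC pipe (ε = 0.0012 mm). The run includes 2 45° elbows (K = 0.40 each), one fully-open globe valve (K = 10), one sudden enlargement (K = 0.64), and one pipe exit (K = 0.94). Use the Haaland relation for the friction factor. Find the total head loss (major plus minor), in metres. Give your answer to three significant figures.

V = 4Q/(πD²) = 1.818 m/s; V²/2g = 0.1685 m
Re = 9.77×10^4, ε/D = 8.76×10^-6 → f = 0.01794 (Haaland)
Major: h_f = f(L/D)·V²/2g = 0.01794·1124·0.1685 = 3.398 m
Minor: ΣK = 12.4; h_m = ΣK·V²/2g = 2.086 m
Total H_L = 3.398 + 2.086 = 5.483 m

H_L ≈ 5.48 m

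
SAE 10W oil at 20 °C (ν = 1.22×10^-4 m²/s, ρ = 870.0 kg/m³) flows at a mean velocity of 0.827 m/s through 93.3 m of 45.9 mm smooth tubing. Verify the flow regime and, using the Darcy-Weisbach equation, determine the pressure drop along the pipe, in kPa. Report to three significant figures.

Re = VD/ν = 0.827·0.04590/1.22×10^-4 = 311 → laminar (Re < 2300)
f = 64/Re = 0.2057
h_f = f(L/D)V²/(2g) = 0.2057·(93.3/0.04590)·0.827²/(2·9.81) = 14.57 m
Δp = ρg·h_f = 870.0·9.81·14.57 = 124.4 kPa

Δp ≈ 124 kPa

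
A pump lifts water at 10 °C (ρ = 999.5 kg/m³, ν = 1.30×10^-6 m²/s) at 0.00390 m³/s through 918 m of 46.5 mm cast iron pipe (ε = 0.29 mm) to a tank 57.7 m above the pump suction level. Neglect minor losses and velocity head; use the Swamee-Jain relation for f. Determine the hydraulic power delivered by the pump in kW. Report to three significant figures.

V = 4Q/(πD²) = 2.297 m/s; Re = 8.21×10^4; ε/D = 0.00624; f = 0.03377
h_f = f(L/D)V²/2g = 179.2 m
Total head H = z + h_f = 57.7 + 179.2 = 236.9 m
P_hyd = ρgQH = 999.5·9.81·0.00390·236.9 = 9.060 kW

P_hyd ≈ 9.06 kW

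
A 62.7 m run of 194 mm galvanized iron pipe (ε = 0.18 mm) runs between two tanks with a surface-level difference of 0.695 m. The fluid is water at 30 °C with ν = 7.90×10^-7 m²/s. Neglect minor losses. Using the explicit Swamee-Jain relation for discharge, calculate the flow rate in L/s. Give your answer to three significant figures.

Q ≈ 42.8 L/s

Swamee-Jain (Type II): Q = -0.965·√(gD⁵h_f/L)·ln[ε/(3.7D) + √(3.17ν²L/(gD³h_f))]
√(gD⁵h_f/L) = √(9.81·0.194⁵·0.695/62.7) = 0.005466
ε/(3.7D) = 2.51×10^-4; √(3.17ν²L/(gD³h_f)) = 4.99×10^-5
Q = -0.965·0.005466·ln(3.007×10^-4) = 0.04278 m³/s
Check: V = 1.45 m/s, Re = 3.55×10^5, f = 0.02029, h_f = 0.700 m ≈ 0.695 m ✓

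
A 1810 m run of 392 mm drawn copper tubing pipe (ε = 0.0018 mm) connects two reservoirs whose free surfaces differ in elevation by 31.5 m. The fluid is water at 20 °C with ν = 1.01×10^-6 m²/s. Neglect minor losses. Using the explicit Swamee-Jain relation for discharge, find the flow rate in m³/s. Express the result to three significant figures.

Swamee-Jain (Type II): Q = -0.965·√(gD⁵h_f/L)·ln[ε/(3.7D) + √(3.17ν²L/(gD³h_f))]
√(gD⁵h_f/L) = √(9.81·0.392⁵·31.5/1810) = 0.03975
ε/(3.7D) = 1.24×10^-6; √(3.17ν²L/(gD³h_f)) = 1.77×10^-5
Q = -0.965·0.03975·ln(1.897×10^-5) = 0.4171 m³/s
Check: V = 3.46 m/s, Re = 1.34×10^6, f = 0.01119, h_f = 31.5 m ≈ 31.5 m ✓

Q ≈ 0.417 m³/s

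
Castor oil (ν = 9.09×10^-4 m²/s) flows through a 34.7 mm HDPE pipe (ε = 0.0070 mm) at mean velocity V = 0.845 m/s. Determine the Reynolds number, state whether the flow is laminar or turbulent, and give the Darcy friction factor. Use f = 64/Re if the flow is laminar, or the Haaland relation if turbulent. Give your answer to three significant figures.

Re ≈ 32.3; laminar; f = 64/Re ≈ 1.98

Re = VD/ν = 0.8450·0.0347/9.09×10^-4 = 32.3
Re < 2300 → laminar → f = 64/Re = 1.984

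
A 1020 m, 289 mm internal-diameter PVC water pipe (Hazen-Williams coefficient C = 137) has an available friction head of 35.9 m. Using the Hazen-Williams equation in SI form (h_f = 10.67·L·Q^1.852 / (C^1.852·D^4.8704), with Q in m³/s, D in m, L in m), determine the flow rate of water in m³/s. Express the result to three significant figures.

Rearranging: Q = [h_f·C^1.852·D^4.8704 / (10.67·L)]^(1/1.852)
Q = [35.9·137^1.852·0.289^4.8704 / (10.67·1020)]^0.540 = 0.2393 m³/s

Q ≈ 0.239 m³/s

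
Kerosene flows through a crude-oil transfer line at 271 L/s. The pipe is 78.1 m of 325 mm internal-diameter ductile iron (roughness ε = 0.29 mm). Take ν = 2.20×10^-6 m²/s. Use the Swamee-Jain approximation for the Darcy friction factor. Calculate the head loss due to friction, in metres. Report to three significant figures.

h_f ≈ 2.60 m

V = 4Q/(πD²) = 4·0.271/(π·0.325²) = 3.267 m/s
Re = VD/ν = 3.267·0.325/2.20×10^-6 = 4.83×10^5 → turbulent
ε/D = 0.29/325 = 8.92×10^-4
Swamee-Jain: f = 0.01989
h_f = f(L/D)V²/(2g) = 0.01989·(78.1/0.325)·3.267²/(2·9.81) = 2.600 m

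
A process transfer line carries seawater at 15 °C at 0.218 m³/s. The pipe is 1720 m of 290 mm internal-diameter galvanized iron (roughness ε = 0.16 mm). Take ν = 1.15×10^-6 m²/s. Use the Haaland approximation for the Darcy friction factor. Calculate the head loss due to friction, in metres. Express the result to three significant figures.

V = 4Q/(πD²) = 4·0.218/(π·0.290²) = 3.300 m/s
Re = VD/ν = 3.300·0.290/1.15×10^-6 = 8.32×10^5 → turbulent
ε/D = 0.16/290 = 5.52×10^-4
Haaland: f = 0.01760
h_f = f(L/D)V²/(2g) = 0.01760·(1720/0.290)·3.300²/(2·9.81) = 57.94 m

h_f ≈ 57.9 m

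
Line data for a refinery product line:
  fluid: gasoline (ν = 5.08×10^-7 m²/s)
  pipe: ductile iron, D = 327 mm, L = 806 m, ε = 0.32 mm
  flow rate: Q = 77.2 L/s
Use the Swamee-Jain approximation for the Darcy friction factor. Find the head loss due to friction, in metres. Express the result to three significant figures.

V = 4Q/(πD²) = 4·0.0772/(π·0.327²) = 0.9192 m/s
Re = VD/ν = 0.9192·0.327/5.08×10^-7 = 5.92×10^5 → turbulent
ε/D = 0.32/327 = 9.79×10^-4
Swamee-Jain: f = 0.02016
h_f = f(L/D)V²/(2g) = 0.02016·(806/0.327)·0.9192²/(2·9.81) = 2.140 m

h_f ≈ 2.14 m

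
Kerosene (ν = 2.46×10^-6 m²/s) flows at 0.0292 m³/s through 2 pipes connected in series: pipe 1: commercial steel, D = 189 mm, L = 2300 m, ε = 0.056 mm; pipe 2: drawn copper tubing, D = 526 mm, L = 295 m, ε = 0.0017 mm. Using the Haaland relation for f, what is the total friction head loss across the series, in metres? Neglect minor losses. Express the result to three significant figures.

H ≈ 13.4 m

Pipe 1: V = 1.041 m/s, Re = 8.00×10^4, ε/D = 2.96×10^-4, f = 0.01988, h_1 = f(L/D)V²/2g = 13.35 m
Pipe 2: V = 0.1344 m/s, Re = 2.87×10^4, ε/D = 3.23×10^-6, f = 0.02356, h_2 = f(L/D)V²/2g = 0.01216 m
Series → Q common, losses add: H = Σh = 13.37 m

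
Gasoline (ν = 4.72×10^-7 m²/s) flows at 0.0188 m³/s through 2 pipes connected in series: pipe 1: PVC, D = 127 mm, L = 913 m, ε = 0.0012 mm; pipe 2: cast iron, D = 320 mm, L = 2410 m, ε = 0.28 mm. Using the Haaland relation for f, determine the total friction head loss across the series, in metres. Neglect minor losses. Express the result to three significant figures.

Pipe 1: V = 1.484 m/s, Re = 3.99×10^5, ε/D = 9.45×10^-6, f = 0.01370, h_1 = f(L/D)V²/2g = 11.05 m
Pipe 2: V = 0.2338 m/s, Re = 1.58×10^5, ε/D = 8.75×10^-4, f = 0.02071, h_2 = f(L/D)V²/2g = 0.4344 m
Series → Q common, losses add: H = Σh = 11.49 m

H ≈ 11.5 m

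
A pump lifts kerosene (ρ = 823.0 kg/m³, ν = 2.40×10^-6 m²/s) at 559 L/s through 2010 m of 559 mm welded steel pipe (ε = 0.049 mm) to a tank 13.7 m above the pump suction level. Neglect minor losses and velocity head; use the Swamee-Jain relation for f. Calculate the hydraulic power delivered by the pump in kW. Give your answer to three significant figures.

V = 4Q/(πD²) = 2.278 m/s; Re = 5.31×10^5; ε/D = 8.77×10^-5; f = 0.01422
h_f = f(L/D)V²/2g = 13.52 m
Total head H = z + h_f = 13.7 + 13.52 = 27.22 m
P_hyd = ρgQH = 823.0·9.81·0.559·27.22 = 122.8 kW

P_hyd ≈ 123 kW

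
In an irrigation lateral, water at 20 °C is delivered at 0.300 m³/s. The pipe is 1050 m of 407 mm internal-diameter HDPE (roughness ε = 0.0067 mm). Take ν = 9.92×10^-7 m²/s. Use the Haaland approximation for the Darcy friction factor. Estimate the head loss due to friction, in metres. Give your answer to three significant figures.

h_f ≈ 8.38 m

V = 4Q/(πD²) = 4·0.300/(π·0.407²) = 2.306 m/s
Re = VD/ν = 2.306·0.407/9.92×10^-7 = 9.46×10^5 → turbulent
ε/D = 0.0067/407 = 1.65×10^-5
Haaland: f = 0.01199
h_f = f(L/D)V²/(2g) = 0.01199·(1050/0.407)·2.306²/(2·9.81) = 8.383 m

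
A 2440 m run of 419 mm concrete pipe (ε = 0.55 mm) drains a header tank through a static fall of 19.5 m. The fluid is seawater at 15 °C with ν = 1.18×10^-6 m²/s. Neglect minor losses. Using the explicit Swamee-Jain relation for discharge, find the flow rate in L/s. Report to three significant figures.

Swamee-Jain (Type II): Q = -0.965·√(gD⁵h_f/L)·ln[ε/(3.7D) + √(3.17ν²L/(gD³h_f))]
√(gD⁵h_f/L) = √(9.81·0.419⁵·19.5/2440) = 0.03182
ε/(3.7D) = 3.55×10^-4; √(3.17ν²L/(gD³h_f)) = 2.77×10^-5
Q = -0.965·0.03182·ln(3.824×10^-4) = 0.2416 m³/s
Check: V = 1.75 m/s, Re = 6.22×10^5, f = 0.02151, h_f = 19.6 m ≈ 19.5 m ✓

Q ≈ 242 L/s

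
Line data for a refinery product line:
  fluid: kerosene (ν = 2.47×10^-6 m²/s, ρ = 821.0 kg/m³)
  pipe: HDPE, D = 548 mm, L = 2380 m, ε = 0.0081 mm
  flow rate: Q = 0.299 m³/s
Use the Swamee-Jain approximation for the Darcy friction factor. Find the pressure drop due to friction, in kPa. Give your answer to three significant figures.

V = 4Q/(πD²) = 4·0.299/(π·0.548²) = 1.268 m/s
Re = VD/ν = 1.268·0.548/2.47×10^-6 = 2.81×10^5 → turbulent
ε/D = 0.0081/548 = 1.48×10^-5
Swamee-Jain: f = 0.01472
h_f = f(L/D)V²/(2g) = 0.01472·(2380/0.548)·1.268²/(2·9.81) = 5.235 m
Δp = ρg·h_f = 821.0·9.81·5.235 = 42.16 kPa

Δp ≈ 42.2 kPa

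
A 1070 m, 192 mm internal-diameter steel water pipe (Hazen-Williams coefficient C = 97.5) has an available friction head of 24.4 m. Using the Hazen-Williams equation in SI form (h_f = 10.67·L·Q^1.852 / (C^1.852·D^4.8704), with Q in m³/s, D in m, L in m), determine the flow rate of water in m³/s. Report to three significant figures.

Q ≈ 0.0460 m³/s

Rearranging: Q = [h_f·C^1.852·D^4.8704 / (10.67·L)]^(1/1.852)
Q = [24.4·97.5^1.852·0.192^4.8704 / (10.67·1070)]^0.540 = 0.04597 m³/s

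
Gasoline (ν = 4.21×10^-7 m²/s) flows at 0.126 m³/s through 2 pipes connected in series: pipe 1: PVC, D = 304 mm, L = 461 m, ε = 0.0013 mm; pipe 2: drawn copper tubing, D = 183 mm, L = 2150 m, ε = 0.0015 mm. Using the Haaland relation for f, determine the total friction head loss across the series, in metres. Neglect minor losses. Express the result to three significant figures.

H ≈ 147 m

Pipe 1: V = 1.736 m/s, Re = 1.25×10^6, ε/D = 4.28×10^-6, f = 0.01124, h_1 = f(L/D)V²/2g = 2.619 m
Pipe 2: V = 4.790 m/s, Re = 2.08×10^6, ε/D = 8.20×10^-6, f = 0.01052, h_2 = f(L/D)V²/2g = 144.6 m
Series → Q common, losses add: H = Σh = 147.2 m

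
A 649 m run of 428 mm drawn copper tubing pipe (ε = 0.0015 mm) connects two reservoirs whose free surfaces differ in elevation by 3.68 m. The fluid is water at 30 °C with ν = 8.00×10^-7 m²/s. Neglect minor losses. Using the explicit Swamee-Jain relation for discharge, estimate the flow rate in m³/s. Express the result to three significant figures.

Q ≈ 0.292 m³/s

Swamee-Jain (Type II): Q = -0.965·√(gD⁵h_f/L)·ln[ε/(3.7D) + √(3.17ν²L/(gD³h_f))]
√(gD⁵h_f/L) = √(9.81·0.428⁵·3.68/649) = 0.02826
ε/(3.7D) = 9.47×10^-7; √(3.17ν²L/(gD³h_f)) = 2.16×10^-5
Q = -0.965·0.02826·ln(2.252×10^-5) = 0.2919 m³/s
Check: V = 2.03 m/s, Re = 1.09×10^6, f = 0.01154, h_f = 3.67 m ≈ 3.68 m ✓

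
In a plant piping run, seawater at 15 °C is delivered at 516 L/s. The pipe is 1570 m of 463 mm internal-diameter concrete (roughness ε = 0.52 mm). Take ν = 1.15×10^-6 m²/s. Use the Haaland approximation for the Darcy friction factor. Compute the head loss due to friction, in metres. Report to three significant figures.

V = 4Q/(πD²) = 4·0.516/(π·0.463²) = 3.065 m/s
Re = VD/ν = 3.065·0.463/1.15×10^-6 = 1.23×10^6 → turbulent
ε/D = 0.52/463 = 0.00112
Haaland: f = 0.02044
h_f = f(L/D)V²/(2g) = 0.02044·(1570/0.463)·3.065²/(2·9.81) = 33.18 m

h_f ≈ 33.2 m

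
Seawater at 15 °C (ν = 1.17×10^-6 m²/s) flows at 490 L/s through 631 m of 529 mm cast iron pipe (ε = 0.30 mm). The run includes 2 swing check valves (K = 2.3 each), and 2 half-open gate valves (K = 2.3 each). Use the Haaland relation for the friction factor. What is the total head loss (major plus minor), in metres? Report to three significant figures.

V = 4Q/(πD²) = 2.229 m/s; V²/2g = 0.2533 m
Re = 1.01×10^6, ε/D = 5.67×10^-4 → f = 0.01761 (Haaland)
Major: h_f = f(L/D)·V²/2g = 0.01761·1193·0.2533 = 5.323 m
Minor: ΣK = 9.20; h_m = ΣK·V²/2g = 2.331 m
Total H_L = 5.323 + 2.331 = 7.653 m

H_L ≈ 7.65 m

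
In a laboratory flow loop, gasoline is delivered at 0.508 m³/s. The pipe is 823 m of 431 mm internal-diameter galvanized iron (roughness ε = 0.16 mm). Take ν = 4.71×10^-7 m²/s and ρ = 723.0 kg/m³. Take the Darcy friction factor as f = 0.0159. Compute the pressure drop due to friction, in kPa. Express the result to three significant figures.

Δp ≈ 133 kPa

V = 4Q/(πD²) = 4·0.508/(π·0.431²) = 3.482 m/s
h_f = f(L/D)V²/(2g) = 0.01590·(823/0.431)·3.482²/(2·9.81) = 18.76 m
Δp = ρg·h_f = 723.0·9.81·18.76 = 133.1 kPa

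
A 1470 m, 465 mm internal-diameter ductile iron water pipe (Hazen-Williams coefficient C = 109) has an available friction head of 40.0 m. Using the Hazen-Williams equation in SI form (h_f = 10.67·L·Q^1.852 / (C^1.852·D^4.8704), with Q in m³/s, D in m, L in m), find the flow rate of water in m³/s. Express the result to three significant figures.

Q ≈ 0.579 m³/s

Rearranging: Q = [h_f·C^1.852·D^4.8704 / (10.67·L)]^(1/1.852)
Q = [40.0·109^1.852·0.465^4.8704 / (10.67·1470)]^0.540 = 0.5788 m³/s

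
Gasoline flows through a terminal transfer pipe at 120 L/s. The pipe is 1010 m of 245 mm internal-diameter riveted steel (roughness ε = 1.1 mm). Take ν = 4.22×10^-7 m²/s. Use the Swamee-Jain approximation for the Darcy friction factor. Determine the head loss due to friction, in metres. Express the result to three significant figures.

V = 4Q/(πD²) = 4·0.120/(π·0.245²) = 2.545 m/s
Re = VD/ν = 2.545·0.245/4.22×10^-7 = 1.48×10^6 → turbulent
ε/D = 1.1/245 = 0.00449
Swamee-Jain: f = 0.02952
h_f = f(L/D)V²/(2g) = 0.02952·(1010/0.245)·2.545²/(2·9.81) = 40.18 m

h_f ≈ 40.2 m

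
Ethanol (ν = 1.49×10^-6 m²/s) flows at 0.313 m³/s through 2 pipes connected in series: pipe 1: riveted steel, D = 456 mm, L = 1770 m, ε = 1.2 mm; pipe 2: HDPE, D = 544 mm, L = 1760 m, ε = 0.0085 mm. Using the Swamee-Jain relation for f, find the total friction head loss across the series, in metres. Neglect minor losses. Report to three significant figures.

Pipe 1: V = 1.917 m/s, Re = 5.87×10^5, ε/D = 0.00263, f = 0.02558, h_1 = f(L/D)V²/2g = 18.59 m
Pipe 2: V = 1.347 m/s, Re = 4.92×10^5, ε/D = 1.56×10^-5, f = 0.01338, h_2 = f(L/D)V²/2g = 4.000 m
Series → Q common, losses add: H = Σh = 22.59 m

H ≈ 22.6 m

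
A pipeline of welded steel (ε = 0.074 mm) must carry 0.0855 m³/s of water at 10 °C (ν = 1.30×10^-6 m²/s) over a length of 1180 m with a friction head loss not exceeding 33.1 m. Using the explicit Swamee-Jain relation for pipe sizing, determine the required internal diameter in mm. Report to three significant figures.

Swamee-Jain (Type III): D = 0.66·[ε^1.25·(LQ²/(gh_f))^4.75 + ν·Q^9.4·(L/(gh_f))^5.2]^0.04
LQ²/(gh_f) = 0.02657; L/(gh_f) = 3.634
Term 1 = ε^1.25·(…)^4.75 = 2.25×10^-13; Term 2 = ν·Q^9.4·(…)^5.2 = 9.74×10^-14
D = 0.66·(2.25×10^-13 + 9.74×10^-14)^0.04 = 0.2089 m = 209 mm
Check: V = 2.50 m/s, Re = 4.01×10^5, f = 0.01704, h_f = 30.6 m ≈ 33.1 m ✓

D ≈ 209 mm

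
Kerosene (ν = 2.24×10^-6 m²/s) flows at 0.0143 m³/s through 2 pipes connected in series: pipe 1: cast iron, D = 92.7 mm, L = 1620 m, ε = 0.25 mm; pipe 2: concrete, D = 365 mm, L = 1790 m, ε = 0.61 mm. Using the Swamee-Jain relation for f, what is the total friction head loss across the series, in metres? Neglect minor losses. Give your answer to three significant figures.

H ≈ 109 m

Pipe 1: V = 2.119 m/s, Re = 8.77×10^4, ε/D = 0.00270, f = 0.02723, h_1 = f(L/D)V²/2g = 108.9 m
Pipe 2: V = 0.1367 m/s, Re = 2.23×10^4, ε/D = 0.00167, f = 0.02896, h_2 = f(L/D)V²/2g = 0.1352 m
Series → Q common, losses add: H = Σh = 109.0 m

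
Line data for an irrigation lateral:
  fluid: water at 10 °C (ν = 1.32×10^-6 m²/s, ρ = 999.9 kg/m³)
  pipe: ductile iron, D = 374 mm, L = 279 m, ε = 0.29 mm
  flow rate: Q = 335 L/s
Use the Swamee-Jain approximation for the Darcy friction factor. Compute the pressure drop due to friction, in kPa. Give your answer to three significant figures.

Δp ≈ 65.9 kPa

V = 4Q/(πD²) = 4·0.335/(π·0.374²) = 3.049 m/s
Re = VD/ν = 3.049·0.374/1.32×10^-6 = 8.64×10^5 → turbulent
ε/D = 0.29/374 = 7.75×10^-4
Swamee-Jain: f = 0.01900
h_f = f(L/D)V²/(2g) = 0.01900·(279/0.374)·3.049²/(2·9.81) = 6.716 m
Δp = ρg·h_f = 999.9·9.81·6.716 = 65.88 kPa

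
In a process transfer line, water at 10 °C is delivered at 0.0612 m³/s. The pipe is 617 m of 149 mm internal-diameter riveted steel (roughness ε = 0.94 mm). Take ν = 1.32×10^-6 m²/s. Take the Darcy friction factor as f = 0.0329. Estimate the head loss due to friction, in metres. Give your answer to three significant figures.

h_f ≈ 85.5 m

V = 4Q/(πD²) = 4·0.0612/(π·0.149²) = 3.510 m/s
h_f = f(L/D)V²/(2g) = 0.03290·(617/0.149)·3.510²/(2·9.81) = 85.54 m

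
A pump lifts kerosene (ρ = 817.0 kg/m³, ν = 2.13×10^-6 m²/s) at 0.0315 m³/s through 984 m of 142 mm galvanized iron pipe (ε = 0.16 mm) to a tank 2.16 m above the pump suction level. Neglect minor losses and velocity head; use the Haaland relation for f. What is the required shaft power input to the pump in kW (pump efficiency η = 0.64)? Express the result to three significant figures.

V = 4Q/(πD²) = 1.989 m/s; Re = 1.33×10^5; ε/D = 0.00113; f = 0.02192
h_f = f(L/D)V²/2g = 30.64 m
Total head H = z + h_f = 2.16 + 30.64 = 32.80 m
P_hyd = ρgQH = 817.0·9.81·0.0315·32.80 = 8.280 kW
P_shaft = P_hyd/η = 8.280/0.64 = 12.94 kW

P_shaft ≈ 12.9 kW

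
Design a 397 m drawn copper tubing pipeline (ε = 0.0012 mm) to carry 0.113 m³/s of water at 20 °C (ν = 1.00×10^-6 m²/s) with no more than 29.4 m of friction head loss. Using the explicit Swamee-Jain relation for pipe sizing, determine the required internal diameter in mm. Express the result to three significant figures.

Swamee-Jain (Type III): D = 0.66·[ε^1.25·(LQ²/(gh_f))^4.75 + ν·Q^9.4·(L/(gh_f))^5.2]^0.04
LQ²/(gh_f) = 0.01758; L/(gh_f) = 1.376
Term 1 = ε^1.25·(…)^4.75 = 1.83×10^-16; Term 2 = ν·Q^9.4·(…)^5.2 = 6.62×10^-15
D = 0.66·(1.83×10^-16 + 6.62×10^-15)^0.04 = 0.1790 m = 179 mm
Check: V = 4.49 m/s, Re = 8.04×10^5, f = 0.01219, h_f = 27.8 m ≈ 29.4 m ✓

D ≈ 179 mm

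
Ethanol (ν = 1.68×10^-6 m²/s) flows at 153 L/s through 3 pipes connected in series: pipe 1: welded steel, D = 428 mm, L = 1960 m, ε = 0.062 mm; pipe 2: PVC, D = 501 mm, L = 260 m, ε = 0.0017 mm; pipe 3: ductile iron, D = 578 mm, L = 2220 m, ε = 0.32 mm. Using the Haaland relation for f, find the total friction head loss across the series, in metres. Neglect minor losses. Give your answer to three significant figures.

H ≈ 5.68 m

Pipe 1: V = 1.063 m/s, Re = 2.71×10^5, ε/D = 1.45×10^-4, f = 0.01582, h_1 = f(L/D)V²/2g = 4.176 m
Pipe 2: V = 0.7761 m/s, Re = 2.31×10^5, ε/D = 3.39×10^-6, f = 0.01509, h_2 = f(L/D)V²/2g = 0.2404 m
Pipe 3: V = 0.5831 m/s, Re = 2.01×10^5, ε/D = 5.54×10^-4, f = 0.01891, h_3 = f(L/D)V²/2g = 1.259 m
Series → Q common, losses add: H = Σh = 5.675 m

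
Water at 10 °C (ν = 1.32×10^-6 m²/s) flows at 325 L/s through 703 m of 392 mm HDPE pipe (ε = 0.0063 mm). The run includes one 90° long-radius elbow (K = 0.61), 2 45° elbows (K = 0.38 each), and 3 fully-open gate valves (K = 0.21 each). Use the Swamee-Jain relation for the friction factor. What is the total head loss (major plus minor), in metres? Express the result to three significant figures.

H_L ≈ 8.96 m

V = 4Q/(πD²) = 2.693 m/s; V²/2g = 0.3696 m
Re = 8.00×10^5, ε/D = 1.61×10^-5 → f = 0.01240 (Swamee-Jain)
Major: h_f = f(L/D)·V²/2g = 0.01240·1793·0.3696 = 8.216 m
Minor: ΣK = 2.00; h_m = ΣK·V²/2g = 0.7392 m
Total H_L = 8.216 + 0.7392 = 8.955 m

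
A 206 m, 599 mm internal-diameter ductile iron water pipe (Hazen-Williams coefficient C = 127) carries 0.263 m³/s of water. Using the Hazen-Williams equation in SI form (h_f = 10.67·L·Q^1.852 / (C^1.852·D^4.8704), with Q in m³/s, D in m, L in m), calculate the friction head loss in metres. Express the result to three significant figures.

h_f = 10.67·206·0.263^1.852 / (127^1.852·0.599^4.8704) = 0.2855 m

h_f ≈ 0.285 m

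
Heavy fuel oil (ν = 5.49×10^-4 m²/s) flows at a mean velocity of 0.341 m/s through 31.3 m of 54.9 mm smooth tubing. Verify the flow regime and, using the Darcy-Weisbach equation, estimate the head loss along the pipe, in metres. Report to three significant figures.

h_f ≈ 6.34 m

Re = VD/ν = 0.341·0.05490/5.49×10^-4 = 34.1 → laminar (Re < 2300)
f = 64/Re = 1.877
h_f = f(L/D)V²/(2g) = 1.877·(31.3/0.05490)·0.341²/(2·9.81) = 6.342 m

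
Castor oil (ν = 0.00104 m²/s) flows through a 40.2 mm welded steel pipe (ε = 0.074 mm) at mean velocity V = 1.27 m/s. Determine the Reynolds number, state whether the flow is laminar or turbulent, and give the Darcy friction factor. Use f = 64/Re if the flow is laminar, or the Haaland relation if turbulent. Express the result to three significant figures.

Re = VD/ν = 1.270·0.0402/0.00104 = 49.1
Re < 2300 → laminar → f = 64/Re = 1.304

Re ≈ 49.1; laminar; f = 64/Re ≈ 1.30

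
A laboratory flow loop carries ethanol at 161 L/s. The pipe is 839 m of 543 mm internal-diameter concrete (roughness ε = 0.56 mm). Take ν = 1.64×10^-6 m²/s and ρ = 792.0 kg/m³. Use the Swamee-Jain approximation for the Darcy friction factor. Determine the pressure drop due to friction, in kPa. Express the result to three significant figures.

V = 4Q/(πD²) = 4·0.161/(π·0.543²) = 0.6952 m/s
Re = VD/ν = 0.6952·0.543/1.64×10^-6 = 2.30×10^5 → turbulent
ε/D = 0.56/543 = 0.00103
Swamee-Jain: f = 0.02115
h_f = f(L/D)V²/(2g) = 0.02115·(839/0.543)·0.6952²/(2·9.81) = 0.8050 m
Δp = ρg·h_f = 792.0·9.81·0.8050 = 6.254 kPa

Δp ≈ 6.25 kPa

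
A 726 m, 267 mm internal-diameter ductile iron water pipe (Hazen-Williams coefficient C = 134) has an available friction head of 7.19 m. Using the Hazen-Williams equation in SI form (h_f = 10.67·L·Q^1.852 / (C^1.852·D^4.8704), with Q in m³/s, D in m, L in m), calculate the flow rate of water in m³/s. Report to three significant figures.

Rearranging: Q = [h_f·C^1.852·D^4.8704 / (10.67·L)]^(1/1.852)
Q = [7.19·134^1.852·0.267^4.8704 / (10.67·726)]^0.540 = 0.09585 m³/s

Q ≈ 0.0958 m³/s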